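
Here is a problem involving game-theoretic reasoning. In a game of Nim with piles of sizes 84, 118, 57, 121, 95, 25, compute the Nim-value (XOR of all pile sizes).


We need the XOR (exclusive or) of all pile sizes.
After XOR-ing pile 1 (size 84): 0 XOR 84 = 84
After XOR-ing pile 2 (size 118): 84 XOR 118 = 34
After XOR-ing pile 3 (size 57): 34 XOR 57 = 27
After XOR-ing pile 4 (size 121): 27 XOR 121 = 98
After XOR-ing pile 5 (size 95): 98 XOR 95 = 61
After XOR-ing pile 6 (size 25): 61 XOR 25 = 36
The Nim-value of this position is 36.

36


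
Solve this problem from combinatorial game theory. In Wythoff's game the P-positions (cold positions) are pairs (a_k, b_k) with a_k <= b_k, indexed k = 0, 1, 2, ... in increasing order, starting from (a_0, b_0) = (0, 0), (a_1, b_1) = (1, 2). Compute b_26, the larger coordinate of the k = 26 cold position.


By Wythoff's theorem, a_k = floor(k * phi) and b_k = floor(k * phi^2) = a_k + k, where phi = (1 + sqrt(5))/2 is the golden ratio.
phi = (1 + sqrt(5))/2 = 1.618034
phi^2 = phi + 1 = 2.618034
k = 26
k * phi^2 = 26 * 2.618034 = 68.068884
b_26 = floor(k * phi^2) = 68 (check: a_26 + k = 42 + 26 = 68)

68


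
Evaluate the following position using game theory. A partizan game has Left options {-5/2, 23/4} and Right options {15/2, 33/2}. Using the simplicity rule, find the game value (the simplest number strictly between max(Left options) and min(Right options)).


Left options: {-5/2, 23/4}, max = 23/4
Right options: {15/2, 33/2}, min = 15/2
All options are numbers and max(Left) < min(Right), so by the simplicity theorem the value is the simplest (earliest-born) number strictly between 23/4 and 15/2.
Integers 6 through 7 all lie strictly between 23/4 and 15/2.
Among integers, the simplest (lowest birthday = smallest |n|; 0 is born on day 0, +-n on day n) is 6.
No non-integer in the interval can be simpler: if x is a non-integer in the interval, then floor(x) or ceil(x) also lies in the interval (the interval contains an integer), and both are proper prefixes of x's sign expansion, i.e. born earlier. So the game value is 6.
Game value = 6

6


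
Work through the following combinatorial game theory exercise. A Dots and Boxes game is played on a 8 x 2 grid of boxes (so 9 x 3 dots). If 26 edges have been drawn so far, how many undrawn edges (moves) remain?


Grid: 8 x 2 boxes, i.e. 9 rows and 3 columns of dots.
Horizontal edges: (rows + 1) * cols = 9 * 2 = 18
Vertical edges: rows * (cols + 1) = 8 * 3 = 24
Total edges: 18 + 24 = 42
Edges drawn: 26
Remaining: 42 - 26 = 16

16


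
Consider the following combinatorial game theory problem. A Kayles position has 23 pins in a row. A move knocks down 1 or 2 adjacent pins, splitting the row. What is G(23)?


Kayles: a move removes 1 or 2 adjacent pins from a contiguous row.
Removing pins from a row of k leaves two independent rows (a, b) with a + b = k - 1 (one pin) or a + b = k - 2 (two pins); an end removal gives a = 0.
By Sprague-Grundy, G(k) = mex{ G(a) XOR G(b) } over all these splits. G(0) = 0.
G(1): splits (0,0):0^0=0 -> mex({0}) = 1
G(2): splits (0,1):0^1=1 (0,0):0^0=0 -> mex({0, 1}) = 2
G(3): splits (0,2):0^2=2 (1,1):1^1=0 (0,1):0^1=1 -> mex({0, 1, 2}) = 3
G(4): splits (0,3):0^3=3 (1,2):1^2=3 (0,2):0^2=2 (1,1):1^1=0 -> mex({0, 2, 3}) = 1
G(5): splits (0,4):0^1=1 (1,3):1^3=2 (2,2):2^2=0 (0,3):0^3=3 (1,2):1^2=3 -> mex({0, 1, 2, 3}) = 4
G(6) = mex({0, 1, 2, 4}) = 3
G(7) = mex({0, 1, 3, 4, 5}) = 2
G(8) = mex({0, 2, 3, 5, 6}) = 1
G(9) = mex({0, 1, 2, 3, 6, 7}) = 4
G(10) = mex({0, 1, 3, 4, 5, 7}) = 2
G(11) = mex({0, 1, 2, 3, 4, 5}) = 6
G(12) = mex({0, 1, 2, 3, 5, 6, 7}) = 4
G(13) = mex({0, 2, 3, 4, 6, 7}) = 1
G(14) = mex({0, 1, 4, 5, 6, 7}) = 2
G(15) = mex({0, 1, 2, 3, 4, 5, 6}) = 7
G(16) = mex({0, 2, 3, 5, 6, 7}) = 1
G(17) = mex({0, 1, 2, 3, 5, 6, 7}) = 4
G(18) = mex({0, 1, 2, 4, 5, 6}) = 3
G(19) = mex({0, 1, 3, 4, 5, 7}) = 2
G(20) = mex({0, 2, 3, 4, 5, 6, 7}) = 1
G(21) = mex({0, 1, 2, 3, 5, 6, 7}) = 4
G(22) = mex({0, 1, 2, 3, 4, 5, 7}) = 6
G(23) = mex({0, 1, 2, 3, 4, 5, 6}) = 7
Therefore G(23) = 7.

7


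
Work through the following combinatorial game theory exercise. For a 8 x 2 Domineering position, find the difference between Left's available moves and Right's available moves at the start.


Board is 8 x 2 (rows x cols).
Left (vertical) placements: (rows-1) * cols = 7 * 2 = 14
Right (horizontal) placements: rows * (cols-1) = 8 * 1 = 8
Advantage = Left - Right = 14 - 8 = 6

6


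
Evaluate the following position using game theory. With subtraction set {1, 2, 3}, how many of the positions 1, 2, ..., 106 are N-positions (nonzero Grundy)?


Subtraction set S = {1, 2, 3}, so G(n) = n mod 4.
G(n) = 0 when n is a multiple of 4.
Multiples of 4 in [1, 106]: 26
N-positions (nonzero Grundy) = 106 - 26 = 80

80


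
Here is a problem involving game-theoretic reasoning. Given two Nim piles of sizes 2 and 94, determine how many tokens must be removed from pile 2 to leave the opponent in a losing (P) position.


Piles: 2 and 94
Current XOR: 2 XOR 94 = 92 (non-zero, so this is an N-position).
To make the XOR zero, we need to find a move that balances the piles.
For pile 2 (size 94): target = 94 XOR 92 = 2
We reduce pile 2 from 94 to 2.
Tokens removed: 94 - 2 = 92
Verification: 2 XOR 2 = 0

92


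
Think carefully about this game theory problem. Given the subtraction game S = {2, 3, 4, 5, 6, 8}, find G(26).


The subtraction set is S = {2, 3, 4, 5, 6, 8}.
G(k) = mex{ G(k - s) : s in S, s <= k }. We compute iteratively: G(0) = 0.
G(1) = mex({}) = 0
G(2) = mex({0}) = 1
G(3) = mex({0}) = 1
G(4) = mex({0, 1}) = 2
G(5) = mex({0, 1}) = 2
G(6) = mex({0, 1, 2}) = 3
G(7) = mex({0, 1, 2}) = 3
G(8) = mex({0, 1, 2, 3}) = 4
G(9) = mex({0, 1, 2, 3}) = 4
G(10) = mex({1, 2, 3, 4}) = 0
G(11) = mex({1, 2, 3, 4}) = 0
G(12) = mex({0, 2, 3, 4}) = 1
G(13) = mex({0, 2, 3, 4}) = 1
G(14) = mex({0, 1, 3, 4}) = 2
G(15) = mex({0, 1, 3, 4}) = 2
G(16) = mex({0, 1, 2, 4}) = 3
G(17) = mex({0, 1, 2, 4}) = 3
Observe that G(10)..G(17) = 0, 0, 1, 1, 2, 2, 3, 3 repeats G(0)..G(7) = 0, 0, 1, 1, 2, 2, 3, 3.
For k >= max(S) = 8, G(k) is determined by the previous 8 values G(k-8)..G(k-1); a window of 8 consecutive values has recurred shifted by 10, so by induction G(k + 10) = G(k) for all k >= 0: the sequence is periodic from the start with period 10.
One period: G(0..9) = 0, 0, 1, 1, 2, 2, 3, 3, 4, 4.
26 mod 10 = 6, so G(26) = G(6) = 3.

3


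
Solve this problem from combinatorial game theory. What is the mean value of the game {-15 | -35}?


Game = {-15 | -35}, a switch {a | b} with numbers a > b.
Its thermograph has left wall a - t and right wall b + t, which meet at t = (a - b)/2, where both equal (a + b)/2. So the mast (mean value) is at (a + b)/2.
Mean = (-15 + (-35))/2 = -50/2 = -25

-25


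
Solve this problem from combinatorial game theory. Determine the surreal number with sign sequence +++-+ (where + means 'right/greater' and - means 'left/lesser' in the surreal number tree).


Sign expansion: +++-+
Rule: track bounds (lo, hi), initially (-inf, +inf). On '+', the current value becomes lo and we move to the simplest number in (value, hi): value + 1 if hi = +inf, otherwise the midpoint (value + hi)/2. On '-', the current value becomes hi and we move to value - 1 if lo = -inf, otherwise the midpoint (lo + value)/2.
Start at 0.
Step 1: sign = +, move right. Bounds: (0, +inf). Value = 1
Step 2: sign = +, move right. Bounds: (1, +inf). Value = 2
Step 3: sign = +, move right. Bounds: (2, +inf). Value = 3
Step 4: sign = -, move left. Bounds: (2, 3). Value = 5/2
Step 5: sign = +, move right. Bounds: (5/2, 3). Value = 11/4
The surreal number with sign expansion +++-+ is 11/4.

11/4


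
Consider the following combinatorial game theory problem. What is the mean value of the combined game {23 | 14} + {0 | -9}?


G1 = {23 | 14}, G2 = {0 | -9}
Each is a switch {a | b} with numbers a > b; its mean value is (a + b)/2, and mean value is additive over game sums: m(G1 + G2) = m(G1) + m(G2).
Mean of G1 = (23 + (14))/2 = 37/2 = 37/2
Mean of G2 = (0 + (-9))/2 = -9/2 = -9/2
Mean of G1 + G2 = 37/2 + -9/2 = 14

14


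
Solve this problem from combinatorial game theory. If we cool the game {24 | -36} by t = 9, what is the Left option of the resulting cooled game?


Original game: {24 | -36} (a switch {a | b} with a > b).
Cooling by t (for t below the temperature (a - b)/2 = 30) taxes each move by t: {a | b} cooled by t is {a - t | b + t}.
Cooling amount: t = 9
Cooled Left option: 24 - 9 = 15
Cooled Right option: -36 + 9 = -27
Cooled game: {15 | -27}
Left option = 15

15


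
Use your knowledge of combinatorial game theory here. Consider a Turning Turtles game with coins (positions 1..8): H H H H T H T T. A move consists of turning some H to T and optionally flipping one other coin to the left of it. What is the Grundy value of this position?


Coins: H H H H T H T T
Key fact: a single head at position k behaves exactly like a Nim heap of size k (turning it to T and optionally flipping a coin at j < k corresponds to moving the heap from k to j, or to 0), and heads combine as a disjunctive sum (two heads at the same place would cancel, matching j XOR j = 0). So the Nim-value is the XOR of the 1-indexed positions of the heads.
Face-up positions (1-indexed): [1, 2, 3, 4, 6]
XOR 0 with 1: 0 XOR 1 = 1
XOR 1 with 2: 1 XOR 2 = 3
XOR 3 with 3: 3 XOR 3 = 0
XOR 0 with 4: 0 XOR 4 = 4
XOR 4 with 6: 4 XOR 6 = 2
Nim-value = 2

2


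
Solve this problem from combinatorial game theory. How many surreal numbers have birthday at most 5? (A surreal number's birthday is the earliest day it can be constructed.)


Day 0: {|} = 0 is born. Count = 1.
Day n: the number of surreal numbers born by day n is 2^(n+1) - 1.
By day 0: 2^1 - 1 = 1
By day 1: 2^2 - 1 = 3
By day 2: 2^3 - 1 = 7
By day 3: 2^4 - 1 = 15
By day 4: 2^5 - 1 = 31
By day 5: 2^6 - 1 = 63
By day 5: 63 surreal numbers.

63


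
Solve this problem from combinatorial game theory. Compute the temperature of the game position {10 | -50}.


The game is {10 | -50}, a switch {a | b} with numbers a > b.
Cooling {a | b} by t gives {a - t | b + t}, which stops being hot when a - t = b + t, i.e. at t = (a - b)/2. So the temperature of a switch is (a - b)/2.
Temperature = (Left option - Right option) / 2
= (10 - (-50)) / 2
= 60 / 2
= 30

30


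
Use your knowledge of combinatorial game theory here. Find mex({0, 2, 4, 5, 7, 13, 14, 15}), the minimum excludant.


Set = {0, 2, 4, 5, 7, 13, 14, 15}
0 is in the set.
1 is NOT in the set. This is the mex.
mex = 1

1


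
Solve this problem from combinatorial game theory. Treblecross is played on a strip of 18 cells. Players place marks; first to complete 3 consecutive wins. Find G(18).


Treblecross: place X on empty cells; 3-in-a-row wins.
Playing within two cells of an existing X lets the opponent win at once, so sensible play treats the cells i-2..i+2 around each X as dead. The player left with no safe cell loses, so this is a normal-play take-away game on strips of safe cells.
Placing X at cell i (0-indexed) of a strip of k safe cells leaves independent strips of sizes max(0, i-2) and max(0, k-i-3). Hence G(k) = mex{ G(max(0,i-2)) XOR G(max(0,k-i-3)) : 0 <= i < k }, with G(0) = 0.
G(1): splits (0,0):0^0=0 -> mex({0}) = 1
G(2): splits (0,0):0^0=0 -> mex({0}) = 1
G(3): splits (0,0):0^0=0 -> mex({0}) = 1
G(4): splits (0,1):0^1=1 (0,0):0^0=0 -> mex({0, 1}) = 2
G(5): splits (0,2):0^1=1 (0,1):0^1=1 (0,0):0^0=0 -> mex({0, 1}) = 2
G(6) = mex({1}) = 0
G(7) = mex({0, 1, 2}) = 3
G(8) = mex({0, 1, 2}) = 3
G(9) = mex({0, 2}) = 1
G(10) = mex({0, 2, 3}) = 1
G(11) = mex({0, 3}) = 1
G(12) = mex({1, 3}) = 0
G(13) = mex({0, 1, 2, 3}) = 4
G(14) = mex({0, 1, 2}) = 3
G(15) = mex({0, 1, 2}) = 3
G(16) = mex({0, 1, 2, 4}) = 3
G(17) = mex({0, 1, 3, 4}) = 2
G(18) = mex({0, 1, 3, 4}) = 2
Therefore G(18) = 2.

2


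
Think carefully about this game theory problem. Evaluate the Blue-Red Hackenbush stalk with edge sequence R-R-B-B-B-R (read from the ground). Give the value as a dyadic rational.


Edges (from ground): R-R-B-B-B-R
By Berlekamp's sign-expansion rule, a Blue-Red Hackenbush stalk has the value of the surreal number whose sign sequence is the edge sequence with B -> + and R -> -.
Sign sequence: --+++-
Trace the sign expansion in the surreal number tree, starting from 0:
Edge 1: R (sign -) -> bounds (-inf, 0), value = -1
Edge 2: R (sign -) -> bounds (-inf, -1), value = -2
Edge 3: B (sign +) -> bounds (-2, -1), value = -3/2
Edge 4: B (sign +) -> bounds (-3/2, -1), value = -5/4
Edge 5: B (sign +) -> bounds (-5/4, -1), value = -9/8
Edge 6: R (sign -) -> bounds (-5/4, -9/8), value = -19/16
Game value = -19/16

-19/16


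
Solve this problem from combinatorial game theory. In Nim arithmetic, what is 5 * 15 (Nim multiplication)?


Nim multiplication is bilinear over XOR: (u XOR v) * w = (u*w) XOR (v*w).
So we split each operand into its bit components and XOR the pairwise Nim products.
5 = 1 + 4 (as XOR of powers of 2).
15 = 1 + 2 + 4 + 8 (as XOR of powers of 2).
Using the standard Nim-product table on single bits:
  2*2 = 3,   2*4 = 8,   2*8 = 12,
  4*4 = 6,   4*8 = 11,  8*8 = 13,
and  1*x = x (identity), k*l = l*k (commutative).
Pairwise Nim products:
  1 * 1 = 1
  1 * 2 = 2
  1 * 4 = 4
  1 * 8 = 8
  4 * 1 = 4
  4 * 2 = 8
  4 * 4 = 6
  4 * 8 = 11
XOR them: 1 XOR 2 XOR 4 XOR 8 XOR 4 XOR 8 XOR 6 XOR 11 = 14.
Result: 5 * 15 = 14 (in Nim).

14


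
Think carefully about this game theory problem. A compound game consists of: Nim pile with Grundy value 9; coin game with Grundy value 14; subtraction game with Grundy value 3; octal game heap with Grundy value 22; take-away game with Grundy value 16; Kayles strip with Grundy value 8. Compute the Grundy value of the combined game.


By the Sprague-Grundy theorem, the Grundy value of a sum of games is the XOR of individual Grundy values.
Nim pile: Grundy value = 9. Running XOR: 0 XOR 9 = 9
coin game: Grundy value = 14. Running XOR: 9 XOR 14 = 7
subtraction game: Grundy value = 3. Running XOR: 7 XOR 3 = 4
octal game heap: Grundy value = 22. Running XOR: 4 XOR 22 = 18
take-away game: Grundy value = 16. Running XOR: 18 XOR 16 = 2
Kayles strip: Grundy value = 8. Running XOR: 2 XOR 8 = 10
The combined Grundy value is 10.

10


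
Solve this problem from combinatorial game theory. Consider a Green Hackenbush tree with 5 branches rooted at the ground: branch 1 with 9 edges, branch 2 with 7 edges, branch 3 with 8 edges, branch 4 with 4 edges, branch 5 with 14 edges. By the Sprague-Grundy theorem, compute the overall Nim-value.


The tree has 5 branches from the ground vertex.
In Green Hackenbush, the Nim-value of a simple path of length k is k.
Branch 1: length 9, Nim-value = 9
Branch 2: length 7, Nim-value = 7
Branch 3: length 8, Nim-value = 8
Branch 4: length 4, Nim-value = 4
Branch 5: length 14, Nim-value = 14
Total Nim-value = XOR of all branch values:
0 XOR 9 = 9
9 XOR 7 = 14
14 XOR 8 = 6
6 XOR 4 = 2
2 XOR 14 = 12
Nim-value of the tree = 12

12


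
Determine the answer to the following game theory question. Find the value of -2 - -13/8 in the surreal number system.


x = -2, y = -13/8
Converting to common denominator: 8
x = -16/8, y = -13/8
x - y = -2 - -13/8 = -3/8

-3/8


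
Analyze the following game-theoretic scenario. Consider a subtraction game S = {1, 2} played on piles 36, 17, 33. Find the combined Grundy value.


Subtraction set: {1, 2}
For this subtraction set, G(n) = n mod 3 (period = max + 1 = 3).
Pile 1 (size 36): G(36) = 36 mod 3 = 0
Pile 2 (size 17): G(17) = 17 mod 3 = 2
Pile 3 (size 33): G(33) = 33 mod 3 = 0
Total Grundy value = XOR of all: 0 XOR 2 XOR 0 = 2

2


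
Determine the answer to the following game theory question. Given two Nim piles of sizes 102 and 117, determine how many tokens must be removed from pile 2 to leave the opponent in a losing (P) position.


Piles: 102 and 117
Current XOR: 102 XOR 117 = 19 (non-zero, so this is an N-position).
To make the XOR zero, we need to find a move that balances the piles.
For pile 2 (size 117): target = 117 XOR 19 = 102
We reduce pile 2 from 117 to 102.
Tokens removed: 117 - 102 = 15
Verification: 102 XOR 102 = 0

15


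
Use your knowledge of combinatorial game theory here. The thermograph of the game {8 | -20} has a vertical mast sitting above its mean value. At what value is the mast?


Game = {8 | -20}, a switch {a | b} with numbers a > b.
Its thermograph has left wall a - t and right wall b + t, which meet at t = (a - b)/2, where both equal (a + b)/2. So the mast (mean value) is at (a + b)/2.
Mean = (8 + (-20))/2 = -12/2 = -6

-6


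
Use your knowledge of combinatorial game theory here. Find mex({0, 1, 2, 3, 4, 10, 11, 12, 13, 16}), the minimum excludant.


Set = {0, 1, 2, 3, 4, 10, 11, 12, 13, 16}
0 is in the set.
1 is in the set.
2 is in the set.
3 is in the set.
4 is in the set.
5 is NOT in the set. This is the mex.
mex = 5

5


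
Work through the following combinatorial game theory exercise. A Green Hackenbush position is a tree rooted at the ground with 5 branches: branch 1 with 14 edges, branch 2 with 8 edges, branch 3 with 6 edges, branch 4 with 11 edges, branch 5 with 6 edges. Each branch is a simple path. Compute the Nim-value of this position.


The tree has 5 branches from the ground vertex.
In Green Hackenbush, the Nim-value of a simple path of length k is k.
Branch 1: length 14, Nim-value = 14
Branch 2: length 8, Nim-value = 8
Branch 3: length 6, Nim-value = 6
Branch 4: length 11, Nim-value = 11
Branch 5: length 6, Nim-value = 6
Total Nim-value = XOR of all branch values:
0 XOR 14 = 14
14 XOR 8 = 6
6 XOR 6 = 0
0 XOR 11 = 11
11 XOR 6 = 13
Nim-value of the tree = 13

13


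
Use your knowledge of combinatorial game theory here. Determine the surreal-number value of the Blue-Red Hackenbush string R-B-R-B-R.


Edges (from ground): R-B-R-B-R
By Berlekamp's sign-expansion rule, a Blue-Red Hackenbush stalk has the value of the surreal number whose sign sequence is the edge sequence with B -> + and R -> -.
Sign sequence: -+-+-
Trace the sign expansion in the surreal number tree, starting from 0:
Edge 1: R (sign -) -> bounds (-inf, 0), value = -1
Edge 2: B (sign +) -> bounds (-1, 0), value = -1/2
Edge 3: R (sign -) -> bounds (-1, -1/2), value = -3/4
Edge 4: B (sign +) -> bounds (-3/4, -1/2), value = -5/8
Edge 5: R (sign -) -> bounds (-3/4, -5/8), value = -11/16
Game value = -11/16

-11/16


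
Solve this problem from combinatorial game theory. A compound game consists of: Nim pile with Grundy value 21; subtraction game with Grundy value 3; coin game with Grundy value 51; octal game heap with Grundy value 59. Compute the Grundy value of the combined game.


By the Sprague-Grundy theorem, the Grundy value of a sum of games is the XOR of individual Grundy values.
Nim pile: Grundy value = 21. Running XOR: 0 XOR 21 = 21
subtraction game: Grundy value = 3. Running XOR: 21 XOR 3 = 22
coin game: Grundy value = 51. Running XOR: 22 XOR 51 = 37
octal game heap: Grundy value = 59. Running XOR: 37 XOR 59 = 30
The combined Grundy value is 30.

30


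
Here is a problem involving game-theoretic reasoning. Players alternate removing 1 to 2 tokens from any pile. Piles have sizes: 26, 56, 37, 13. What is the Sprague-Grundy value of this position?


Subtraction set: {1, 2}
For this subtraction set, G(n) = n mod 3 (period = max + 1 = 3).
Pile 1 (size 26): G(26) = 26 mod 3 = 2
Pile 2 (size 56): G(56) = 56 mod 3 = 2
Pile 3 (size 37): G(37) = 37 mod 3 = 1
Pile 4 (size 13): G(13) = 13 mod 3 = 1
Total Grundy value = XOR of all: 2 XOR 2 XOR 1 XOR 1 = 0

0


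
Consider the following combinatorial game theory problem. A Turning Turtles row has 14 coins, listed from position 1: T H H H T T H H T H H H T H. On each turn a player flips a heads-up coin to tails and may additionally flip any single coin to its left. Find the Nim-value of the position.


Coins: T H H H T T H H T H H H T H
Key fact: a single head at position k behaves exactly like a Nim heap of size k (turning it to T and optionally flipping a coin at j < k corresponds to moving the heap from k to j, or to 0), and heads combine as a disjunctive sum (two heads at the same place would cancel, matching j XOR j = 0). So the Nim-value is the XOR of the 1-indexed positions of the heads.
Face-up positions (1-indexed): [2, 3, 4, 7, 8, 10, 11, 12, 14]
XOR 0 with 2: 0 XOR 2 = 2
XOR 2 with 3: 2 XOR 3 = 1
XOR 1 with 4: 1 XOR 4 = 5
XOR 5 with 7: 5 XOR 7 = 2
XOR 2 with 8: 2 XOR 8 = 10
XOR 10 with 10: 10 XOR 10 = 0
XOR 0 with 11: 0 XOR 11 = 11
XOR 11 with 12: 11 XOR 12 = 7
XOR 7 with 14: 7 XOR 14 = 9
Nim-value = 9

9


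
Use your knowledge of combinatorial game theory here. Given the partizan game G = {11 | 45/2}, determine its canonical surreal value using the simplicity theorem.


Left options: {11}, max = 11
Right options: {45/2}, min = 45/2
All options are numbers and max(Left) < min(Right), so by the simplicity theorem the value is the simplest (earliest-born) number strictly between 11 and 45/2.
Integers 12 through 22 all lie strictly between 11 and 45/2.
Among integers, the simplest (lowest birthday = smallest |n|; 0 is born on day 0, +-n on day n) is 12.
No non-integer in the interval can be simpler: if x is a non-integer in the interval, then floor(x) or ceil(x) also lies in the interval (the interval contains an integer), and both are proper prefixes of x's sign expansion, i.e. born earlier. So the game value is 12.
Game value = 12

12


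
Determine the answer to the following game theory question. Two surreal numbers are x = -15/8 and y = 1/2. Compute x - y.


x = -15/8, y = 1/2
Converting to common denominator: 8
x = -15/8, y = 4/8
x - y = -15/8 - 1/2 = -19/8

-19/8


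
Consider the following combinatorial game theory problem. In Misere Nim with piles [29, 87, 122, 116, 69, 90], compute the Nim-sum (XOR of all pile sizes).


We need the XOR (exclusive or) of all pile sizes.
After XOR-ing pile 1 (size 29): 0 XOR 29 = 29
After XOR-ing pile 2 (size 87): 29 XOR 87 = 74
After XOR-ing pile 3 (size 122): 74 XOR 122 = 48
After XOR-ing pile 4 (size 116): 48 XOR 116 = 68
After XOR-ing pile 5 (size 69): 68 XOR 69 = 1
After XOR-ing pile 6 (size 90): 1 XOR 90 = 91
The Nim-value of this position is 91.

91


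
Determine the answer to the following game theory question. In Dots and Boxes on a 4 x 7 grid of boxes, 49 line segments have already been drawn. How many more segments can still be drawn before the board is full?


Grid: 4 x 7 boxes, i.e. 5 rows and 8 columns of dots.
Horizontal edges: (rows + 1) * cols = 5 * 7 = 35
Vertical edges: rows * (cols + 1) = 4 * 8 = 32
Total edges: 35 + 32 = 67
Edges drawn: 49
Remaining: 67 - 49 = 18

18


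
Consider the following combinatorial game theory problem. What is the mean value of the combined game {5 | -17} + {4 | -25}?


G1 = {5 | -17}, G2 = {4 | -25}
Each is a switch {a | b} with numbers a > b; its mean value is (a + b)/2, and mean value is additive over game sums: m(G1 + G2) = m(G1) + m(G2).
Mean of G1 = (5 + (-17))/2 = -12/2 = -6
Mean of G2 = (4 + (-25))/2 = -21/2 = -21/2
Mean of G1 + G2 = -6 + -21/2 = -33/2

-33/2


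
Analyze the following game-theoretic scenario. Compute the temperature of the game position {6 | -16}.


The game is {6 | -16}, a switch {a | b} with numbers a > b.
Cooling {a | b} by t gives {a - t | b + t}, which stops being hot when a - t = b + t, i.e. at t = (a - b)/2. So the temperature of a switch is (a - b)/2.
Temperature = (Left option - Right option) / 2
= (6 - (-16)) / 2
= 22 / 2
= 11

11


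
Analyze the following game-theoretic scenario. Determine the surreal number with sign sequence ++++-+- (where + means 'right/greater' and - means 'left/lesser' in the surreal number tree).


Sign expansion: ++++-+-
Rule: track bounds (lo, hi), initially (-inf, +inf). On '+', the current value becomes lo and we move to the simplest number in (value, hi): value + 1 if hi = +inf, otherwise the midpoint (value + hi)/2. On '-', the current value becomes hi and we move to value - 1 if lo = -inf, otherwise the midpoint (lo + value)/2.
Start at 0.
Step 1: sign = +, move right. Bounds: (0, +inf). Value = 1
Step 2: sign = +, move right. Bounds: (1, +inf). Value = 2
Step 3: sign = +, move right. Bounds: (2, +inf). Value = 3
Step 4: sign = +, move right. Bounds: (3, +inf). Value = 4
Step 5: sign = -, move left. Bounds: (3, 4). Value = 7/2
Step 6: sign = +, move right. Bounds: (7/2, 4). Value = 15/4
Step 7: sign = -, move left. Bounds: (7/2, 15/4). Value = 29/8
The surreal number with sign expansion ++++-+- is 29/8.

29/8


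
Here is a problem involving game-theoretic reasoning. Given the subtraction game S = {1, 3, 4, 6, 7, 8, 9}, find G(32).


The subtraction set is S = {1, 3, 4, 6, 7, 8, 9}.
G(k) = mex{ G(k - s) : s in S, s <= k }. We compute iteratively: G(0) = 0.
G(1) = mex({0}) = 1
G(2) = mex({1}) = 0
G(3) = mex({0}) = 1
G(4) = mex({0, 1}) = 2
G(5) = mex({0, 1, 2}) = 3
G(6) = mex({0, 1, 3}) = 2
G(7) = mex({0, 1, 2}) = 3
G(8) = mex({0, 1, 2, 3}) = 4
G(9) = mex({0, 1, 2, 3, 4}) = 5
G(10) = mex({0, 1, 2, 3, 5}) = 4
G(11) = mex({0, 1, 2, 3, 4}) = 5
G(12) = mex({1, 2, 3, 4, 5}) = 0
G(13) = mex({0, 2, 3, 4, 5}) = 1
G(14) = mex({1, 2, 3, 4, 5}) = 0
G(15) = mex({0, 2, 3, 4, 5}) = 1
G(16) = mex({0, 1, 3, 4, 5}) = 2
G(17) = mex({0, 1, 2, 4, 5}) = 3
G(18) = mex({0, 1, 3, 4, 5}) = 2
G(19) = mex({0, 1, 2, 4, 5}) = 3
G(20) = mex({0, 1, 2, 3, 5}) = 4
Observe that G(12)..G(20) = 0, 1, 0, 1, 2, 3, 2, 3, 4 repeats G(0)..G(8) = 0, 1, 0, 1, 2, 3, 2, 3, 4.
For k >= max(S) = 9, G(k) is determined by the previous 9 values G(k-9)..G(k-1); a window of 9 consecutive values has recurred shifted by 12, so by induction G(k + 12) = G(k) for all k >= 0: the sequence is periodic from the start with period 12.
One period: G(0..11) = 0, 1, 0, 1, 2, 3, 2, 3, 4, 5, 4, 5.
32 mod 12 = 8, so G(32) = G(8) = 4.

4


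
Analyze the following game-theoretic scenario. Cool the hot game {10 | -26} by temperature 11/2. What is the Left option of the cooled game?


Original game: {10 | -26} (a switch {a | b} with a > b).
Cooling by t (for t below the temperature (a - b)/2 = 18) taxes each move by t: {a | b} cooled by t is {a - t | b + t}.
Cooling amount: t = 11/2
Cooled Left option: 10 - 11/2 = 9/2
Cooled Right option: -26 + 11/2 = -41/2
Cooled game: {9/2 | -41/2}
Left option = 9/2

9/2


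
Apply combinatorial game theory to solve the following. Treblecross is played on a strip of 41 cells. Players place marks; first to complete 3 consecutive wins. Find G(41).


Treblecross: place X on empty cells; 3-in-a-row wins.
Playing within two cells of an existing X lets the opponent win at once, so sensible play treats the cells i-2..i+2 around each X as dead. The player left with no safe cell loses, so this is a normal-play take-away game on strips of safe cells.
Placing X at cell i (0-indexed) of a strip of k safe cells leaves independent strips of sizes max(0, i-2) and max(0, k-i-3). Hence G(k) = mex{ G(max(0,i-2)) XOR G(max(0,k-i-3)) : 0 <= i < k }, with G(0) = 0.
G(1): splits (0,0):0^0=0 -> mex({0}) = 1
G(2): splits (0,0):0^0=0 -> mex({0}) = 1
G(3): splits (0,0):0^0=0 -> mex({0}) = 1
G(4): splits (0,1):0^1=1 (0,0):0^0=0 -> mex({0, 1}) = 2
G(5): splits (0,2):0^1=1 (0,1):0^1=1 (0,0):0^0=0 -> mex({0, 1}) = 2
G(6) = mex({1}) = 0
G(7) = mex({0, 1, 2}) = 3
G(8) = mex({0, 1, 2}) = 3
G(9) = mex({0, 2}) = 1
G(10) = mex({0, 2, 3}) = 1
G(11) = mex({0, 3}) = 1
G(12) = mex({1, 3}) = 0
G(13) = mex({0, 1, 2, 3}) = 4
G(14) = mex({0, 1, 2}) = 3
G(15) = mex({0, 1, 2}) = 3
G(16) = mex({0, 1, 2, 4}) = 3
G(17) = mex({0, 1, 3, 4}) = 2
G(18) = mex({0, 1, 3, 4}) = 2
G(19) = mex({0, 1, 3, 5}) = 2
G(20) = mex({0, 1, 2, 3, 5}) = 4
G(21) = mex({0, 1, 2, 3, 5}) = 4
G(22) = mex({1, 2, 6}) = 0
G(23) = mex({0, 1, 2, 3, 4, 6}) = 5
G(24) = mex({0, 1, 2, 3, 4}) = 5
G(25) = mex({0, 1, 3, 4, 7}) = 2
G(26) = mex({0, 1, 3, 4, 5, 7}) = 2
G(27) = mex({0, 1, 3, 5}) = 2
G(28) = mex({0, 1, 2, 5}) = 3
G(29) = mex({0, 1, 2, 4, 5, 6}) = 3
G(30) = mex({1, 2, 4, 6}) = 0
G(31) = mex({0, 1, 2, 3, 4, 6}) = 5
G(32) = mex({1, 2, 3, 4, 7}) = 0
G(33) = mex({0, 3, 7}) = 1
G(34) = mex({0, 2, 3, 5, 7}) = 1
G(35) = mex({0, 2, 3, 5, 6}) = 1
G(36) = mex({0, 1, 2, 5, 6}) = 3
G(37) = mex({0, 1, 2, 4, 5, 6}) = 3
G(38) = mex({0, 1, 2, 4}) = 3
G(39) = mex({0, 1, 2, 3, 4, 7}) = 5
G(40) = mex({0, 1, 2, 3, 4, 5, 7}) = 6
G(41) = mex({0, 1, 2, 3, 5, 7}) = 4
Therefore G(41) = 4.

4


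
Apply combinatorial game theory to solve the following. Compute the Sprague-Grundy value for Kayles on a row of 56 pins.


Kayles: a move removes 1 or 2 adjacent pins from a contiguous row.
Removing pins from a row of k leaves two independent rows (a, b) with a + b = k - 1 (one pin) or a + b = k - 2 (two pins); an end removal gives a = 0.
By Sprague-Grundy, G(k) = mex{ G(a) XOR G(b) } over all these splits. G(0) = 0.
G(1): splits (0,0):0^0=0 -> mex({0}) = 1
G(2): splits (0,1):0^1=1 (0,0):0^0=0 -> mex({0, 1}) = 2
G(3): splits (0,2):0^2=2 (1,1):1^1=0 (0,1):0^1=1 -> mex({0, 1, 2}) = 3
G(4): splits (0,3):0^3=3 (1,2):1^2=3 (0,2):0^2=2 (1,1):1^1=0 -> mex({0, 2, 3}) = 1
G(5): splits (0,4):0^1=1 (1,3):1^3=2 (2,2):2^2=0 (0,3):0^3=3 (1,2):1^2=3 -> mex({0, 1, 2, 3}) = 4
G(6) = mex({0, 1, 2, 4}) = 3
G(7) = mex({0, 1, 3, 4, 5}) = 2
G(8) = mex({0, 2, 3, 5, 6}) = 1
G(9) = mex({0, 1, 2, 3, 6, 7}) = 4
G(10) = mex({0, 1, 3, 4, 5, 7}) = 2
G(11) = mex({0, 1, 2, 3, 4, 5}) = 6
G(12) = mex({0, 1, 2, 3, 5, 6, 7}) = 4
G(13) = mex({0, 2, 3, 4, 6, 7}) = 1
G(14) = mex({0, 1, 4, 5, 6, 7}) = 2
G(15) = mex({0, 1, 2, 3, 4, 5, 6}) = 7
G(16) = mex({0, 2, 3, 5, 6, 7}) = 1
G(17) = mex({0, 1, 2, 3, 5, 6, 7}) = 4
G(18) = mex({0, 1, 2, 4, 5, 6}) = 3
G(19) = mex({0, 1, 3, 4, 5, 7}) = 2
G(20) = mex({0, 2, 3, 4, 5, 6, 7}) = 1
G(21) = mex({0, 1, 2, 3, 5, 6, 7}) = 4
G(22) = mex({0, 1, 2, 3, 4, 5, 7}) = 6
G(23) = mex({0, 1, 2, 3, 4, 5, 6}) = 7
G(24) = mex({0, 1, 2, 3, 5, 6, 7}) = 4
G(25) = mex({0, 2, 3, 4, 6, 7}) = 1
G(26) = mex({0, 1, 3, 4, 5, 6, 7}) = 2
G(27) = mex({0, 1, 2, 3, 4, 5, 6, 7}) = 8
G(28) = mex({0, 1, 2, 3, 4, 6, 7, 8}) = 5
G(29) = mex({0, 1, 2, 3, 5, 6, 7, 8, 9}) = 4
G(30) = mex({0, 1, 2, 3, 4, 5, 6, 9, 10}) = 7
G(31) = mex({0, 1, 3, 4, 5, 7, 10, 11}) = 2
G(32) = mex({0, 2, 3, 4, 5, 6, 7, 9, 11}) = 1
G(33) = mex({0, 1, 2, 3, 4, 5, 6, 7, 9, 12}) = 8
G(34) = mex({0, 1, 2, 3, 4, 5, 7, 8, 11, 12}) = 6
G(35) = mex({0, 1, 2, 3, 4, 5, 6, 8, 9, 10, 11}) = 7
G(36) = mex({0, 1, 2, 3, 5, 6, 7, 9, 10}) = 4
G(37) = mex({0, 2, 3, 4, 6, 7, 9, 10, 11, 12}) = 1
G(38) = mex({0, 1, 3, 4, 5, 6, 7, 9, 10, 11, 12}) = 2
G(39) = mex({0, 1, 2, 4, 5, 6, 7, 9, 10, 12, 14}) = 3
G(40) = mex({0, 2, 3, 4, 6, 7, 11, 12, 14}) = 1
G(41) = mex({0, 1, 2, 3, 5, 6, 7, 9, 10, 11, 12}) = 4
G(42) = mex({0, 1, 2, 3, 4, 5, 6, 9, 10}) = 7
G(43) = mex({0, 1, 3, 4, 5, 7, 9, 10, 12, 15}) = 2
G(44) = mex({0, 2, 3, 4, 5, 6, 7, 9, 10, 12, 15}) = 1
G(45) = mex({0, 1, 2, 3, 4, 5, 6, 7, 9, 10, 12, 14}) = 8
G(46) = mex({0, 1, 3, 4, 5, 7, 8, 11, 12, 14}) = 2
G(47) = mex({0, 1, 2, 3, 4, 5, 6, 8, 9, 10, 11, 12}) = 7
G(48) = mex({0, 1, 2, 3, 5, 6, 7, 9, 10}) = 4
G(49) = mex({0, 2, 3, 4, 6, 7, 9, 10, 11, 12, 15}) = 1
G(50) = mex({0, 1, 4, 5, 6, 7, 9, 11, 12, 14, 15}) = 2
G(51) = mex({0, 1, 2, 3, 4, 5, 6, 7, 9, 12, 14, 15}) = 8
G(52) = mex({0, 2, 3, 4, 5, 6, 7, 8, 11, 12, 15}) = 1
G(53) = mex({0, 1, 2, 3, 5, 6, 7, 8, 9, 10, 11, 12}) = 4
G(54) = mex({0, 1, 2, 3, 4, 5, 6, 9, 10}) = 7
G(55) = mex({0, 1, 3, 4, 5, 7, 9, 10, 11, 12}) = 2
G(56) = mex({0, 2, 3, 4, 5, 6, 7, 9, 10, 11, 12, 13, 14}) = 1
Therefore G(56) = 1.

1


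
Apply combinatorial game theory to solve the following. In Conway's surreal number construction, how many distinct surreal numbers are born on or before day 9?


Day 0: {|} = 0 is born. Count = 1.
Day n: the number of surreal numbers born by day n is 2^(n+1) - 1.
By day 0: 2^1 - 1 = 1
By day 1: 2^2 - 1 = 3
By day 2: 2^3 - 1 = 7
By day 3: 2^4 - 1 = 15
By day 4: 2^5 - 1 = 31
By day 5: 2^6 - 1 = 63
By day 6: 2^7 - 1 = 127
By day 7: 2^8 - 1 = 255
By day 8: 2^9 - 1 = 511
By day 9: 2^10 - 1 = 1023
By day 9: 1023 surreal numbers.

1023


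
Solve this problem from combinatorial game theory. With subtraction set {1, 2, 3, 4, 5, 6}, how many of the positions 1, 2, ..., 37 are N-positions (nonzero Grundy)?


Subtraction set S = {1, 2, 3, 4, 5, 6}, so G(n) = n mod 7.
G(n) = 0 when n is a multiple of 7.
Multiples of 7 in [1, 37]: 5
N-positions (nonzero Grundy) = 37 - 5 = 32

32


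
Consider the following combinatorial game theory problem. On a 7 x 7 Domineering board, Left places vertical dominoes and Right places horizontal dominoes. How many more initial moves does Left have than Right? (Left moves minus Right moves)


Board is 7 x 7 (rows x cols).
Left (vertical) placements: (rows-1) * cols = 6 * 7 = 42
Right (horizontal) placements: rows * (cols-1) = 7 * 6 = 42
Advantage = Left - Right = 42 - 42 = 0

0


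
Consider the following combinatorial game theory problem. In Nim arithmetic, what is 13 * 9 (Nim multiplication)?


Nim multiplication is bilinear over XOR: (u XOR v) * w = (u*w) XOR (v*w).
So we split each operand into its bit components and XOR the pairwise Nim products.
13 = 1 + 4 + 8 (as XOR of powers of 2).
9 = 1 + 8 (as XOR of powers of 2).
Using the standard Nim-product table on single bits:
  2*2 = 3,   2*4 = 8,   2*8 = 12,
  4*4 = 6,   4*8 = 11,  8*8 = 13,
and  1*x = x (identity), k*l = l*k (commutative).
Pairwise Nim products:
  1 * 1 = 1
  1 * 8 = 8
  4 * 1 = 4
  4 * 8 = 11
  8 * 1 = 8
  8 * 8 = 13
XOR them: 1 XOR 8 XOR 4 XOR 11 XOR 8 XOR 13 = 3.
Result: 13 * 9 = 3 (in Nim).

3


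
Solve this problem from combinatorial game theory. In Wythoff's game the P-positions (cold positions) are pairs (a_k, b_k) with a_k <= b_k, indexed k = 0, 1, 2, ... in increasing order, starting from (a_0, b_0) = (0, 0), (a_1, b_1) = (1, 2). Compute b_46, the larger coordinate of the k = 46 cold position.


By Wythoff's theorem, a_k = floor(k * phi) and b_k = floor(k * phi^2) = a_k + k, where phi = (1 + sqrt(5))/2 is the golden ratio.
phi = (1 + sqrt(5))/2 = 1.618034
phi^2 = phi + 1 = 2.618034
k = 46
k * phi^2 = 46 * 2.618034 = 120.429563
b_46 = floor(k * phi^2) = 120 (check: a_46 + k = 74 + 46 = 120)

120


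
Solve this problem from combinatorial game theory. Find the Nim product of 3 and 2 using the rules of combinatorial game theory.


Nim multiplication is bilinear over XOR: (u XOR v) * w = (u*w) XOR (v*w).
So we split each operand into its bit components and XOR the pairwise Nim products.
3 = 1 + 2 (as XOR of powers of 2).
2 = 2 (as XOR of powers of 2).
Using the standard Nim-product table on single bits:
  2*2 = 3,   2*4 = 8,   2*8 = 12,
  4*4 = 6,   4*8 = 11,  8*8 = 13,
and  1*x = x (identity), k*l = l*k (commutative).
Pairwise Nim products:
  1 * 2 = 2
  2 * 2 = 3
XOR them: 2 XOR 3 = 1.
Result: 3 * 2 = 1 (in Nim).

1


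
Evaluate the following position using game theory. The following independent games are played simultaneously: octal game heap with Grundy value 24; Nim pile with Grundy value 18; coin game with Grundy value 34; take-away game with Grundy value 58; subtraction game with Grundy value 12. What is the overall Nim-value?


By the Sprague-Grundy theorem, the Grundy value of a sum of games is the XOR of individual Grundy values.
octal game heap: Grundy value = 24. Running XOR: 0 XOR 24 = 24
Nim pile: Grundy value = 18. Running XOR: 24 XOR 18 = 10
coin game: Grundy value = 34. Running XOR: 10 XOR 34 = 40
take-away game: Grundy value = 58. Running XOR: 40 XOR 58 = 18
subtraction game: Grundy value = 12. Running XOR: 18 XOR 12 = 30
The combined Grundy value is 30.

30


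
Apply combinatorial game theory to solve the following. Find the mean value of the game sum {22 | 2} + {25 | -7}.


G1 = {22 | 2}, G2 = {25 | -7}
Each is a switch {a | b} with numbers a > b; its mean value is (a + b)/2, and mean value is additive over game sums: m(G1 + G2) = m(G1) + m(G2).
Mean of G1 = (22 + (2))/2 = 24/2 = 12
Mean of G2 = (25 + (-7))/2 = 18/2 = 9
Mean of G1 + G2 = 12 + 9 = 21

21


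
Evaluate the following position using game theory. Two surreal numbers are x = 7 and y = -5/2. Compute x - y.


x = 7, y = -5/2
Converting to common denominator: 2
x = 14/2, y = -5/2
x - y = 7 - -5/2 = 19/2

19/2


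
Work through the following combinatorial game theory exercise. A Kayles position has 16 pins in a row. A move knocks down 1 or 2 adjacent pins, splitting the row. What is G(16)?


Kayles: a move removes 1 or 2 adjacent pins from a contiguous row.
Removing pins from a row of k leaves two independent rows (a, b) with a + b = k - 1 (one pin) or a + b = k - 2 (two pins); an end removal gives a = 0.
By Sprague-Grundy, G(k) = mex{ G(a) XOR G(b) } over all these splits. G(0) = 0.
G(1): splits (0,0):0^0=0 -> mex({0}) = 1
G(2): splits (0,1):0^1=1 (0,0):0^0=0 -> mex({0, 1}) = 2
G(3): splits (0,2):0^2=2 (1,1):1^1=0 (0,1):0^1=1 -> mex({0, 1, 2}) = 3
G(4): splits (0,3):0^3=3 (1,2):1^2=3 (0,2):0^2=2 (1,1):1^1=0 -> mex({0, 2, 3}) = 1
G(5): splits (0,4):0^1=1 (1,3):1^3=2 (2,2):2^2=0 (0,3):0^3=3 (1,2):1^2=3 -> mex({0, 1, 2, 3}) = 4
G(6) = mex({0, 1, 2, 4}) = 3
G(7) = mex({0, 1, 3, 4, 5}) = 2
G(8) = mex({0, 2, 3, 5, 6}) = 1
G(9) = mex({0, 1, 2, 3, 6, 7}) = 4
G(10) = mex({0, 1, 3, 4, 5, 7}) = 2
G(11) = mex({0, 1, 2, 3, 4, 5}) = 6
G(12) = mex({0, 1, 2, 3, 5, 6, 7}) = 4
G(13) = mex({0, 2, 3, 4, 6, 7}) = 1
G(14) = mex({0, 1, 4, 5, 6, 7}) = 2
G(15) = mex({0, 1, 2, 3, 4, 5, 6}) = 7
G(16) = mex({0, 2, 3, 5, 6, 7}) = 1
Therefore G(16) = 1.

1


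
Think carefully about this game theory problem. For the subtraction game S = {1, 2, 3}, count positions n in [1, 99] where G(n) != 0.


Subtraction set S = {1, 2, 3}, so G(n) = n mod 4.
G(n) = 0 when n is a multiple of 4.
Multiples of 4 in [1, 99]: 24
N-positions (nonzero Grundy) = 99 - 24 = 75

75


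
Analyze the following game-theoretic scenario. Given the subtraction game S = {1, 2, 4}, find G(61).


The subtraction set is S = {1, 2, 4}.
G(k) = mex{ G(k - s) : s in S, s <= k }. We compute iteratively: G(0) = 0.
G(1) = mex({0}) = 1
G(2) = mex({0, 1}) = 2
G(3) = mex({1, 2}) = 0
G(4) = mex({0, 2}) = 1
G(5) = mex({0, 1}) = 2
G(6) = mex({1, 2}) = 0
Observe that G(3)..G(6) = 0, 1, 2, 0 repeats G(0)..G(3) = 0, 1, 2, 0.
For k >= max(S) = 4, G(k) is determined by the previous 4 values G(k-4)..G(k-1); a window of 4 consecutive values has recurred shifted by 3, so by induction G(k + 3) = G(k) for all k >= 0: the sequence is periodic from the start with period 3.
One period: G(0..2) = 0, 1, 2.
61 mod 3 = 1, so G(61) = G(1) = 1.

1


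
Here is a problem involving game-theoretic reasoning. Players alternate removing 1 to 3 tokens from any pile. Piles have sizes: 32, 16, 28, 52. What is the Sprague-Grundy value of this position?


Subtraction set: {1, 2, 3}
For this subtraction set, G(n) = n mod 4 (period = max + 1 = 4).
Pile 1 (size 32): G(32) = 32 mod 4 = 0
Pile 2 (size 16): G(16) = 16 mod 4 = 0
Pile 3 (size 28): G(28) = 28 mod 4 = 0
Pile 4 (size 52): G(52) = 52 mod 4 = 0
Total Grundy value = XOR of all: 0 XOR 0 XOR 0 XOR 0 = 0

0


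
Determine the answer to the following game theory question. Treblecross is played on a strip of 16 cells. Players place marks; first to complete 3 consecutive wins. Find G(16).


Treblecross: place X on empty cells; 3-in-a-row wins.
Playing within two cells of an existing X lets the opponent win at once, so sensible play treats the cells i-2..i+2 around each X as dead. The player left with no safe cell loses, so this is a normal-play take-away game on strips of safe cells.
Placing X at cell i (0-indexed) of a strip of k safe cells leaves independent strips of sizes max(0, i-2) and max(0, k-i-3). Hence G(k) = mex{ G(max(0,i-2)) XOR G(max(0,k-i-3)) : 0 <= i < k }, with G(0) = 0.
G(1): splits (0,0):0^0=0 -> mex({0}) = 1
G(2): splits (0,0):0^0=0 -> mex({0}) = 1
G(3): splits (0,0):0^0=0 -> mex({0}) = 1
G(4): splits (0,1):0^1=1 (0,0):0^0=0 -> mex({0, 1}) = 2
G(5): splits (0,2):0^1=1 (0,1):0^1=1 (0,0):0^0=0 -> mex({0, 1}) = 2
G(6) = mex({1}) = 0
G(7) = mex({0, 1, 2}) = 3
G(8) = mex({0, 1, 2}) = 3
G(9) = mex({0, 2}) = 1
G(10) = mex({0, 2, 3}) = 1
G(11) = mex({0, 3}) = 1
G(12) = mex({1, 3}) = 0
G(13) = mex({0, 1, 2, 3}) = 4
G(14) = mex({0, 1, 2}) = 3
G(15) = mex({0, 1, 2}) = 3
G(16) = mex({0, 1, 2, 4}) = 3
Therefore G(16) = 3.

3


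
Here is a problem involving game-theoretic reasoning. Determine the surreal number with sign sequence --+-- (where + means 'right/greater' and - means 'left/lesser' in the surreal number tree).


Sign expansion: --+--
Rule: track bounds (lo, hi), initially (-inf, +inf). On '+', the current value becomes lo and we move to the simplest number in (value, hi): value + 1 if hi = +inf, otherwise the midpoint (value + hi)/2. On '-', the current value becomes hi and we move to value - 1 if lo = -inf, otherwise the midpoint (lo + value)/2.
Start at 0.
Step 1: sign = -, move left. Bounds: (-inf, 0). Value = -1
Step 2: sign = -, move left. Bounds: (-inf, -1). Value = -2
Step 3: sign = +, move right. Bounds: (-2, -1). Value = -3/2
Step 4: sign = -, move left. Bounds: (-2, -3/2). Value = -7/4
Step 5: sign = -, move left. Bounds: (-2, -7/4). Value = -15/8
The surreal number with sign expansion --+-- is -15/8.

-15/8
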